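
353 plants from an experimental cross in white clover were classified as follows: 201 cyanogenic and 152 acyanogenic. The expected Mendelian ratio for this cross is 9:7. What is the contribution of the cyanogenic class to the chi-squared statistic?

0.030

Expected counts for N = 353 under a 9:7 ratio (total parts = 16):
  cyanogenic: 353 × 9/16 = 198.5625
  acyanogenic: 353 × 7/16 = 154.4375
Contribution of cyanogenic: (201 − 198.5625)² / 198.5625 = 0.0299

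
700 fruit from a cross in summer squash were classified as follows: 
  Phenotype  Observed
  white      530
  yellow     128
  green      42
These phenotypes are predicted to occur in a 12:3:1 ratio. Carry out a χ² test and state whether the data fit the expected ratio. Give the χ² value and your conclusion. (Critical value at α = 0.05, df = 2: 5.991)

Total ratio parts = 16. Expected numbers out of 700:
  white: 700 × 12/16 = 525
  yellow: 700 × 3/16 = 131.25
  green: 700 × 1/16 = 43.75
χ² = Σ (O − E)² / E
  white: (530 − 525)² / 525 = 0.0476
  yellow: (128 − 131.25)² / 131.25 = 0.0805
  green: (42 − 43.75)² / 43.75 = 0.0700
χ² = 0.0476 + 0.0805 + 0.0700 = 0.1981 ≈ 0.198
Degrees of freedom = 3 − 1 = 2; critical value at α = 0.05 is 5.991.
Since 0.198 < 5.991, we fail to reject the null hypothesis — the data are consistent with the 12:3:1 ratio.

0.198; consistent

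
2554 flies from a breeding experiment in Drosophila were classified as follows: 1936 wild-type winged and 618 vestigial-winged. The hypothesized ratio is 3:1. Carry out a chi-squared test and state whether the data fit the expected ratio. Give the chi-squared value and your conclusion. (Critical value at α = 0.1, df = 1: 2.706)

0.878; consistent

Expected counts for N = 2554 under a 3:1 ratio (total parts = 4):
  wild-type winged: 2554 × 3/4 = 1915.5
  vestigial-winged: 2554 × 1/4 = 638.5
χ² = Σ (O − E)² / E
  wild-type winged: (1936 − 1915.5)² / 1915.5 = 0.2194
  vestigial-winged: (618 − 638.5)² / 638.5 = 0.6582
χ² = 0.2194 + 0.6582 = 0.8776 ≈ 0.878
Degrees of freedom = 2 − 1 = 1; critical value at α = 0.1 is 2.706.
Since 0.878 < 2.706, we fail to reject the null hypothesis — the data are consistent with the 3:1 ratio.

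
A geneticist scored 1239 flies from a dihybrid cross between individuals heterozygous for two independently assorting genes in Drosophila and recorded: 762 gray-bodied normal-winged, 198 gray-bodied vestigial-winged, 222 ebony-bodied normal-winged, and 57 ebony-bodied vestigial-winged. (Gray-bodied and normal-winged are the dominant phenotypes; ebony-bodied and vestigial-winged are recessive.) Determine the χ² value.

A dihybrid F₂ with independent assortment and complete dominance at both loci gives a 9:3:3:1 phenotypic ratio.
Expected counts for N = 1239 under a 9:3:3:1 ratio (total parts = 16):
  gray-bodied normal-winged: 1239 × 9/16 = 696.9375
  gray-bodied vestigial-winged: 1239 × 3/16 = 232.3125
  ebony-bodied normal-winged: 1239 × 3/16 = 232.3125
  ebony-bodied vestigial-winged: 1239 × 1/16 = 77.4375
χ² = Σ (O − E)² / E
  gray-bodied normal-winged: (762 − 696.9375)² / 696.9375 = 6.0739
  gray-bodied vestigial-winged: (198 − 232.3125)² / 232.3125 = 5.0679
  ebony-bodied normal-winged: (222 − 232.3125)² / 232.3125 = 0.4578
  ebony-bodied vestigial-winged: (57 − 77.4375)² / 77.4375 = 5.3939
χ² = 6.0739 + 5.0679 + 0.4578 + 5.3939 = 16.9935 ≈ 16.994

16.994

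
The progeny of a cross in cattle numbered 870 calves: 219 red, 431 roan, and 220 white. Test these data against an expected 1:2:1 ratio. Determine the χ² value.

0.076

Under the 1:2:1 hypothesis (Σ ratio = 4, N = 870):
  red: 870 × 1/4 = 217.5
  roan: 870 × 2/4 = 435
  white: 870 × 1/4 = 217.5
χ² = Σ (O − E)² / E
  red: (219 − 217.5)² / 217.5 = 0.0103
  roan: (431 − 435)² / 435 = 0.0368
  white: (220 − 217.5)² / 217.5 = 0.0287
χ² = 0.0103 + 0.0368 + 0.0287 = 0.0758 ≈ 0.076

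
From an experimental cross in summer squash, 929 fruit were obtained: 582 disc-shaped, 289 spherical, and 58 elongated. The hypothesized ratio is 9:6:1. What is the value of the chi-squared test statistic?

Total ratio parts = 16. Expected numbers out of 929:
  disc-shaped: 929 × 9/16 = 522.5625
  spherical: 929 × 6/16 = 348.375
  elongated: 929 × 1/16 = 58.0625
χ² = Σ (O − E)² / E
  disc-shaped: (582 − 522.5625)² / 522.5625 = 6.7606
  spherical: (289 − 348.375)² / 348.375 = 10.1195
  elongated: (58 − 58.0625)² / 58.0625 = 0.0001
χ² = 6.7606 + 10.1195 + 0.0001 = 16.8802 ≈ 16.880

16.880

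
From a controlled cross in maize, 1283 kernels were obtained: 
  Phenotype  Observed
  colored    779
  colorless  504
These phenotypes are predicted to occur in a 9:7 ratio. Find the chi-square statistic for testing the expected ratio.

Expected counts for N = 1283 under a 9:7 ratio (total parts = 16):
  colored: 1283 × 9/16 = 721.6875
  colorless: 1283 × 7/16 = 561.3125
χ² = Σ (O − E)² / E
  colored: (779 − 721.6875)² / 721.6875 = 4.5514
  colorless: (504 − 561.3125)² / 561.3125 = 5.8519
χ² = 4.5514 + 5.8519 = 10.4033 ≈ 10.403

10.403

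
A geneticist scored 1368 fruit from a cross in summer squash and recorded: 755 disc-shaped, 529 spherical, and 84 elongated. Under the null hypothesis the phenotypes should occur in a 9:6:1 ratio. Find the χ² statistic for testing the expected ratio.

The 9:6:1 ratio has 16 parts, so with N = 1368 the expected counts are:
  disc-shaped: 1368 × 9/16 = 769.5
  spherical: 1368 × 6/16 = 513
  elongated: 1368 × 1/16 = 85.5
χ² = Σ (O − E)² / E
  disc-shaped: (755 − 769.5)² / 769.5 = 0.2732
  spherical: (529 − 513)² / 513 = 0.4990
  elongated: (84 − 85.5)² / 85.5 = 0.0263
χ² = 0.2732 + 0.4990 + 0.0263 = 0.7985 ≈ 0.799

0.799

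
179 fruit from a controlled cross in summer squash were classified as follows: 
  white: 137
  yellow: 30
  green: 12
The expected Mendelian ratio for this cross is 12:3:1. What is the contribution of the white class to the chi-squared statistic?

0.056

Under the 12:3:1 hypothesis (Σ ratio = 16, N = 179):
  white: 179 × 12/16 = 134.25
  yellow: 179 × 3/16 = 33.5625
  green: 179 × 1/16 = 11.1875
Contribution of white: (137 − 134.25)² / 134.25 = 0.0563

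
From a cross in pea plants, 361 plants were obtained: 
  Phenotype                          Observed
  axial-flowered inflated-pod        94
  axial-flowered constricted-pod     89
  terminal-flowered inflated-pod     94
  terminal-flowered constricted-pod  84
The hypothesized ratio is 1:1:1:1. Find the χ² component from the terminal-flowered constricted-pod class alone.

The 1:1:1:1 ratio has 4 parts, so with N = 361 the expected counts are:
  axial-flowered inflated-pod: 361 × 1/4 = 90.25
  axial-flowered constricted-pod: 361 × 1/4 = 90.25
  terminal-flowered inflated-pod: 361 × 1/4 = 90.25
  terminal-flowered constricted-pod: 361 × 1/4 = 90.25
Contribution of terminal-flowered constricted-pod: (84 − 90.25)² / 90.25 = 0.4328

0.433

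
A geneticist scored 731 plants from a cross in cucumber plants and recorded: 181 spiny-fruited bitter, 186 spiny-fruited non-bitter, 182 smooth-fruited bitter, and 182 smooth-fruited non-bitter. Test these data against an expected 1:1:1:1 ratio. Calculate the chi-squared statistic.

The 1:1:1:1 ratio has 4 parts, so with N = 731 the expected counts are:
  spiny-fruited bitter: 731 × 1/4 = 182.75
  spiny-fruited non-bitter: 731 × 1/4 = 182.75
  smooth-fruited bitter: 731 × 1/4 = 182.75
  smooth-fruited non-bitter: 731 × 1/4 = 182.75
χ² = Σ (O − E)² / E
  spiny-fruited bitter: (181 − 182.75)² / 182.75 = 0.0168
  spiny-fruited non-bitter: (186 − 182.75)² / 182.75 = 0.0578
  smooth-fruited bitter: (182 − 182.75)² / 182.75 = 0.0031
  smooth-fruited non-bitter: (182 − 182.75)² / 182.75 = 0.0031
χ² = 0.0168 + 0.0578 + 0.0031 + 0.0031 = 0.0808 ≈ 0.081

0.081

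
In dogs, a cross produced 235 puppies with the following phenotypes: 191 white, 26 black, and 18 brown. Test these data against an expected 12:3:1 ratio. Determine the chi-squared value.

9.386

Total ratio parts = 16. Expected numbers out of 235:
  white: 235 × 12/16 = 176.25
  black: 235 × 3/16 = 44.0625
  brown: 235 × 1/16 = 14.6875
χ² = Σ (O − E)² / E
  white: (191 − 176.25)² / 176.25 = 1.2344
  black: (26 − 44.0625)² / 44.0625 = 7.4043
  brown: (18 − 14.6875)² / 14.6875 = 0.7471
χ² = 1.2344 + 7.4043 + 0.7471 = 9.3858 ≈ 9.386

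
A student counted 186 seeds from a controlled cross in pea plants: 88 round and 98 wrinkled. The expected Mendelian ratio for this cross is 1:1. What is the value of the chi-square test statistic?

The 1:1 ratio has 2 parts, so with N = 186 the expected counts are:
  round: 186 × 1/2 = 93
  wrinkled: 186 × 1/2 = 93
χ² = Σ (O − E)² / E
  round: (88 − 93)² / 93 = 0.2688
  wrinkled: (98 − 93)² / 93 = 0.2688
χ² = 0.2688 + 0.2688 = 0.5376 ≈ 0.538

0.538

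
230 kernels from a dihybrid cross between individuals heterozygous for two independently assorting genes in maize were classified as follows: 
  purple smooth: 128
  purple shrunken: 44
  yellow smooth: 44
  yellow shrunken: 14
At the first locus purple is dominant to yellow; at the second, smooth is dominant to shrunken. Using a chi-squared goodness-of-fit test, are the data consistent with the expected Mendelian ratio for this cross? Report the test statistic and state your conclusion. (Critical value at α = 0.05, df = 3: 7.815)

0.060; consistent

A dihybrid F₂ with independent assortment and complete dominance at both loci gives a 9:3:3:1 phenotypic ratio.
The 9:3:3:1 ratio has 16 parts, so with N = 230 the expected counts are:
  purple smooth: 230 × 9/16 = 129.375
  purple shrunken: 230 × 3/16 = 43.125
  yellow smooth: 230 × 3/16 = 43.125
  yellow shrunken: 230 × 1/16 = 14.375
χ² = Σ (O − E)² / E
  purple smooth: (128 − 129.375)² / 129.375 = 0.0146
  purple shrunken: (44 − 43.125)² / 43.125 = 0.0178
  yellow smooth: (44 − 43.125)² / 43.125 = 0.0178
  yellow shrunken: (14 − 14.375)² / 14.375 = 0.0098
χ² = 0.0146 + 0.0178 + 0.0178 + 0.0098 = 0.060
Degrees of freedom = 4 − 1 = 3; critical value at α = 0.05 is 7.815.
Since 0.060 < 7.815, we fail to reject the null hypothesis — the data are consistent with the 9:3:3:1 ratio.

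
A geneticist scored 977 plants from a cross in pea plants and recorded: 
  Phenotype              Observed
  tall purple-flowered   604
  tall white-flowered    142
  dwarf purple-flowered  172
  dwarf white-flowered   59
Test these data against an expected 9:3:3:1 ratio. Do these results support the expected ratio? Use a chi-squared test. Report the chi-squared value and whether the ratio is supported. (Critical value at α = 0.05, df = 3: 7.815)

Under the 9:3:3:1 hypothesis (Σ ratio = 16, N = 977):
  tall purple-flowered: 977 × 9/16 = 549.5625
  tall white-flowered: 977 × 3/16 = 183.1875
  dwarf purple-flowered: 977 × 3/16 = 183.1875
  dwarf white-flowered: 977 × 1/16 = 61.0625
χ² = Σ (O − E)² / E
  tall purple-flowered: (604 − 549.5625)² / 549.5625 = 5.3924
  tall white-flowered: (142 − 183.1875)² / 183.1875 = 9.2605
  dwarf purple-flowered: (172 − 183.1875)² / 183.1875 = 0.6832
  dwarf white-flowered: (59 − 61.0625)² / 61.0625 = 0.0697
χ² = 5.3924 + 9.2605 + 0.6832 + 0.0697 = 15.4058 ≈ 15.406
Degrees of freedom = 4 − 1 = 3; critical value at α = 0.05 is 7.815.
Since 15.406 > 7.815, we reject the null hypothesis — the data do not fit the 9:3:3:1 ratio.

15.406; not consistent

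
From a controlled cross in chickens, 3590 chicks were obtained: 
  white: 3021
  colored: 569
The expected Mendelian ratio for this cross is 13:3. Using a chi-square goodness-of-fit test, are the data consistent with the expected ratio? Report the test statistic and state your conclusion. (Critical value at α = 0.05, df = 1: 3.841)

Total ratio parts = 16. Expected numbers out of 3590:
  white: 3590 × 13/16 = 2916.875
  colored: 3590 × 3/16 = 673.125
χ² = Σ (O − E)² / E
  white: (3021 − 2916.875)² / 2916.875 = 3.7170
  colored: (569 − 673.125)² / 673.125 = 16.1070
χ² = 3.7170 + 16.1070 = 19.824
Degrees of freedom = 2 − 1 = 1; critical value at α = 0.05 is 3.841.
Since 19.824 > 3.841, we reject the null hypothesis — the data do not fit the 13:3 ratio.

19.824; not consistent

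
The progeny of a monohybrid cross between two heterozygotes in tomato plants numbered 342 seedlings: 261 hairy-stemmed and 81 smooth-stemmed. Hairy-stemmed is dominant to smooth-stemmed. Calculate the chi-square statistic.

For a monohybrid cross between heterozygotes with complete dominance, the expected phenotypic ratio is 3:1.
Expected counts for N = 342 under a 3:1 ratio (total parts = 4):
  hairy-stemmed: 342 × 3/4 = 256.5
  smooth-stemmed: 342 × 1/4 = 85.5
χ² = Σ (O − E)² / E
  hairy-stemmed: (261 − 256.5)² / 256.5 = 0.0789
  smooth-stemmed: (81 − 85.5)² / 85.5 = 0.2368
χ² = 0.0789 + 0.2368 = 0.3157 ≈ 0.316

0.316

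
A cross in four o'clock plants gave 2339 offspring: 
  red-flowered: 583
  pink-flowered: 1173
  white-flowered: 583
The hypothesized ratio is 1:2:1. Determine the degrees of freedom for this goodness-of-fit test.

A goodness-of-fit test with 3 phenotype classes has df = 3 − 1 = 2.

2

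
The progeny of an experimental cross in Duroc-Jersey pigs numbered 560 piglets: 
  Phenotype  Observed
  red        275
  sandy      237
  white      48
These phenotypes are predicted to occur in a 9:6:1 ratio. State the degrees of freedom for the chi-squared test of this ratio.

A goodness-of-fit test with 3 phenotype classes has df = 3 − 1 = 2.

2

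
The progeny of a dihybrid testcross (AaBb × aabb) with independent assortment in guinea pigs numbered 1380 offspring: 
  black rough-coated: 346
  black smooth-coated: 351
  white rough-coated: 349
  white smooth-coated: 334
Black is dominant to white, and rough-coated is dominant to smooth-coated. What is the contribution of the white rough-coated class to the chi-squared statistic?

0.046

A dihybrid testcross with independent assortment gives a 1:1:1:1 ratio.
The 1:1:1:1 ratio has 4 parts, so with N = 1380 the expected counts are:
  black rough-coated: 1380 × 1/4 = 345
  black smooth-coated: 1380 × 1/4 = 345
  white rough-coated: 1380 × 1/4 = 345
  white smooth-coated: 1380 × 1/4 = 345
Contribution of white rough-coated: (349 − 345)² / 345 = 0.0464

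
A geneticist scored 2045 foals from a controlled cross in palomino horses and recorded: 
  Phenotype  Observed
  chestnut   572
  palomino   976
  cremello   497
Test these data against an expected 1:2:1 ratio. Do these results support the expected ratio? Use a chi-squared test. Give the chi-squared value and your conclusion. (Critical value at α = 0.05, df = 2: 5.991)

The 1:2:1 ratio has 4 parts, so with N = 2045 the expected counts are:
  chestnut: 2045 × 1/4 = 511.25
  palomino: 2045 × 2/4 = 1022.5
  cremello: 2045 × 1/4 = 511.25
χ² = Σ (O − E)² / E
  chestnut: (572 − 511.25)² / 511.25 = 7.2187
  palomino: (976 − 1022.5)² / 1022.5 = 2.1147
  cremello: (497 − 511.25)² / 511.25 = 0.3972
χ² = 7.2187 + 2.1147 + 0.3972 = 9.7306 ≈ 9.731
Degrees of freedom = 3 − 1 = 2; critical value at α = 0.05 is 5.991.
Since 9.731 > 5.991, we reject the null hypothesis — the data do not fit the 1:2:1 ratio.

9.731; not consistent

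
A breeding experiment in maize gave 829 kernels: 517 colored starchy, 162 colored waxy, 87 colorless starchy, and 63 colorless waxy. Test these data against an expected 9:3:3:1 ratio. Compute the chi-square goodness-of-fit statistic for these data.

Expected counts for N = 829 under a 9:3:3:1 ratio (total parts = 16):
  colored starchy: 829 × 9/16 = 466.3125
  colored waxy: 829 × 3/16 = 155.4375
  colorless starchy: 829 × 3/16 = 155.4375
  colorless waxy: 829 × 1/16 = 51.8125
χ² = Σ (O − E)² / E
  colored starchy: (517 − 466.3125)² / 466.3125 = 5.5097
  colored waxy: (162 − 155.4375)² / 155.4375 = 0.2771
  colorless starchy: (87 − 155.4375)² / 155.4375 = 30.1323
  colorless waxy: (63 − 51.8125)² / 51.8125 = 2.4156
χ² = 5.5097 + 0.2771 + 30.1323 + 2.4156 = 38.3347 ≈ 38.335

38.335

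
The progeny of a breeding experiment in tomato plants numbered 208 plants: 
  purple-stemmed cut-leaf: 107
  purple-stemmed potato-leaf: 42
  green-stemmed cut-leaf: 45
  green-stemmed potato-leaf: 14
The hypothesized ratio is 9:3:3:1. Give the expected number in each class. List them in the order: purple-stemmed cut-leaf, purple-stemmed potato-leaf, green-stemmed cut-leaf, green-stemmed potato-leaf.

117, 39, 39, 13

The 9:3:3:1 ratio has 16 parts, so with N = 208 the expected counts are:
  purple-stemmed cut-leaf: 208 × 9/16 = 117
  purple-stemmed potato-leaf: 208 × 3/16 = 39
  green-stemmed cut-leaf: 208 × 3/16 = 39
  green-stemmed potato-leaf: 208 × 1/16 = 13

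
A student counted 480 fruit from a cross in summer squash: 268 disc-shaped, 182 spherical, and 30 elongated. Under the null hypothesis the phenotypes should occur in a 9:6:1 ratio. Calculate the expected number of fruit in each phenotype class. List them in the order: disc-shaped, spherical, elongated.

Expected counts for N = 480 under a 9:6:1 ratio (total parts = 16):
  disc-shaped: 480 × 9/16 = 270
  spherical: 480 × 6/16 = 180
  elongated: 480 × 1/16 = 30

270, 180, 30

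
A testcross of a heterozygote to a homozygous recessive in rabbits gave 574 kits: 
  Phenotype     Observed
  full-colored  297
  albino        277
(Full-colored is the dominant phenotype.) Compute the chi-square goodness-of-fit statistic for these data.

A testcross of a heterozygote (Aa × aa) gives a 1:1 phenotypic ratio.
Total ratio parts = 2. Expected numbers out of 574:
  full-colored: 574 × 1/2 = 287
  albino: 574 × 1/2 = 287
χ² = Σ (O − E)² / E
  full-colored: (297 − 287)² / 287 = 0.3484
  albino: (277 − 287)² / 287 = 0.3484
χ² = 0.3484 + 0.3484 = 0.6968 ≈ 0.697

0.697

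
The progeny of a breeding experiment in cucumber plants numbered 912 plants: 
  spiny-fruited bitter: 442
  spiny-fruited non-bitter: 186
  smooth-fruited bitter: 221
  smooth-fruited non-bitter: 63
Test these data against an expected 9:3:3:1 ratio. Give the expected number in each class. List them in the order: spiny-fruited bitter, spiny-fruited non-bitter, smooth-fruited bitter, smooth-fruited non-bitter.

513, 171, 171, 57

Expected counts for N = 912 under a 9:3:3:1 ratio (total parts = 16):
  spiny-fruited bitter: 912 × 9/16 = 513
  spiny-fruited non-bitter: 912 × 3/16 = 171
  smooth-fruited bitter: 912 × 3/16 = 171
  smooth-fruited non-bitter: 912 × 1/16 = 57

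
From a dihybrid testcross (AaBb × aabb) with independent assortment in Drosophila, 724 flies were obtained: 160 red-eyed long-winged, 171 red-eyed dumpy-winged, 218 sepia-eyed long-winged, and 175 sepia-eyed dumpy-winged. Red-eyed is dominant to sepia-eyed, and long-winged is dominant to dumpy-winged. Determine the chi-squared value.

10.751

A dihybrid testcross with independent assortment gives a 1:1:1:1 ratio.
Expected counts for N = 724 under a 1:1:1:1 ratio (total parts = 4):
  red-eyed long-winged: 724 × 1/4 = 181
  red-eyed dumpy-winged: 724 × 1/4 = 181
  sepia-eyed long-winged: 724 × 1/4 = 181
  sepia-eyed dumpy-winged: 724 × 1/4 = 181
χ² = Σ (O − E)² / E
  red-eyed long-winged: (160 − 181)² / 181 = 2.4365
  red-eyed dumpy-winged: (171 − 181)² / 181 = 0.5525
  sepia-eyed long-winged: (218 − 181)² / 181 = 7.5635
  sepia-eyed dumpy-winged: (175 − 181)² / 181 = 0.1989
χ² = 2.4365 + 0.5525 + 7.5635 + 0.1989 = 10.7514 ≈ 10.751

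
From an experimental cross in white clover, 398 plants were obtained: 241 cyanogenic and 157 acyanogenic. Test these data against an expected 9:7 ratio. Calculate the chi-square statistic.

Expected counts for N = 398 under a 9:7 ratio (total parts = 16):
  cyanogenic: 398 × 9/16 = 223.875
  acyanogenic: 398 × 7/16 = 174.125
χ² = Σ (O − E)² / E
  cyanogenic: (241 − 223.875)² / 223.875 = 1.3100
  acyanogenic: (157 − 174.125)² / 174.125 = 1.6842
χ² = 1.3100 + 1.6842 = 2.9942 ≈ 2.994

2.994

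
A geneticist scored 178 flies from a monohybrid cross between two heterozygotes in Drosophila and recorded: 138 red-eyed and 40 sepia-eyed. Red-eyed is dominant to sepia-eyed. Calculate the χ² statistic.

For a monohybrid cross between heterozygotes with complete dominance, the expected phenotypic ratio is 3:1.
The 3:1 ratio has 4 parts, so with N = 178 the expected counts are:
  red-eyed: 178 × 3/4 = 133.5
  sepia-eyed: 178 × 1/4 = 44.5
χ² = Σ (O − E)² / E
  red-eyed: (138 − 133.5)² / 133.5 = 0.1517
  sepia-eyed: (40 − 44.5)² / 44.5 = 0.4551
χ² = 0.1517 + 0.4551 = 0.6068 ≈ 0.607

0.607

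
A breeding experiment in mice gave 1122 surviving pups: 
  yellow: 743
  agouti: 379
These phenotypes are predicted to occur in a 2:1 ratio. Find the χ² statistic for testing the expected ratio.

0.100

Expected counts for N = 1122 under a 2:1 ratio (total parts = 3):
  yellow: 1122 × 2/3 = 748
  agouti: 1122 × 1/3 = 374
χ² = Σ (O − E)² / E
  yellow: (743 − 748)² / 748 = 0.0334
  agouti: (379 − 374)² / 374 = 0.0668
χ² = 0.0334 + 0.0668 = 0.1002 ≈ 0.100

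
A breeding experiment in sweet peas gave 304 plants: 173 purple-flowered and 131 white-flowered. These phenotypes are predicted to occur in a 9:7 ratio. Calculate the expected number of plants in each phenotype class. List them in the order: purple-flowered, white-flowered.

Under the 9:7 hypothesis (Σ ratio = 16, N = 304):
  purple-flowered: 304 × 9/16 = 171
  white-flowered: 304 × 7/16 = 133

171, 133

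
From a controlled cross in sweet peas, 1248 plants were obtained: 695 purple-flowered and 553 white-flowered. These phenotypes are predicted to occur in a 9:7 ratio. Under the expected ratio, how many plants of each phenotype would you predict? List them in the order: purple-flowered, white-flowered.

Expected counts for N = 1248 under a 9:7 ratio (total parts = 16):
  purple-flowered: 1248 × 9/16 = 702
  white-flowered: 1248 × 7/16 = 546

702, 546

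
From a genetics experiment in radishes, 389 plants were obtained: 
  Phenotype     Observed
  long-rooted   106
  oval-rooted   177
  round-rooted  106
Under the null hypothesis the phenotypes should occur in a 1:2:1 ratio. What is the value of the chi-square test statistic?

Expected counts for N = 389 under a 1:2:1 ratio (total parts = 4):
  long-rooted: 389 × 1/4 = 97.25
  oval-rooted: 389 × 2/4 = 194.5
  round-rooted: 389 × 1/4 = 97.25
χ² = Σ (O − E)² / E
  long-rooted: (106 − 97.25)² / 97.25 = 0.7873
  oval-rooted: (177 − 194.5)² / 194.5 = 1.5746
  round-rooted: (106 − 97.25)² / 97.25 = 0.7873
χ² = 0.7873 + 1.5746 + 0.7873 = 3.1492 ≈ 3.149

3.149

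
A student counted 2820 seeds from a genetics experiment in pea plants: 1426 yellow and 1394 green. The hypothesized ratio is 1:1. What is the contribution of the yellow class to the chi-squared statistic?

Total ratio parts = 2. Expected numbers out of 2820:
  yellow: 2820 × 1/2 = 1410
  green: 2820 × 1/2 = 1410
Contribution of yellow: (1426 − 1410)² / 1410 = 0.1816

0.182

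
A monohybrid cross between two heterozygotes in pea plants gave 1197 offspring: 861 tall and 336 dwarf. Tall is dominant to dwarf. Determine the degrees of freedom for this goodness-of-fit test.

For a monohybrid cross between heterozygotes with complete dominance, the expected phenotypic ratio is 3:1.
A goodness-of-fit test with 2 phenotype classes has df = 2 − 1 = 1.

1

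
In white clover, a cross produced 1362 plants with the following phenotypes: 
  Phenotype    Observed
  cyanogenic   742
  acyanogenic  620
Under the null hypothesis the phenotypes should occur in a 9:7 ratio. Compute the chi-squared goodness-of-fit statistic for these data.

The 9:7 ratio has 16 parts, so with N = 1362 the expected counts are:
  cyanogenic: 1362 × 9/16 = 766.125
  acyanogenic: 1362 × 7/16 = 595.875
χ² = Σ (O − E)² / E
  cyanogenic: (742 − 766.125)² / 766.125 = 0.7597
  acyanogenic: (620 − 595.875)² / 595.875 = 0.9767
χ² = 0.7597 + 0.9767 = 1.7364 ≈ 1.736

1.736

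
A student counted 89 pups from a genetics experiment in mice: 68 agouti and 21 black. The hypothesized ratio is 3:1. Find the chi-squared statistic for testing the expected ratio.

0.094

The 3:1 ratio has 4 parts, so with N = 89 the expected counts are:
  agouti: 89 × 3/4 = 66.75
  black: 89 × 1/4 = 22.25
χ² = Σ (O − E)² / E
  agouti: (68 − 66.75)² / 66.75 = 0.0234
  black: (21 − 22.25)² / 22.25 = 0.0702
χ² = 0.0234 + 0.0702 = 0.0936 ≈ 0.094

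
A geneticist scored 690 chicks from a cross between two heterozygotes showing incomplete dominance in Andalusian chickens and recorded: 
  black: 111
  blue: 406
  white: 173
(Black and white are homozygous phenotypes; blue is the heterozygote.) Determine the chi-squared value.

32.713

With incomplete dominance, a heterozygote × heterozygote cross gives a 1:2:1 phenotypic ratio.
The 1:2:1 ratio has 4 parts, so with N = 690 the expected counts are:
  black: 690 × 1/4 = 172.5
  blue: 690 × 2/4 = 345
  white: 690 × 1/4 = 172.5
χ² = Σ (O − E)² / E
  black: (111 − 172.5)² / 172.5 = 21.9261
  blue: (406 − 345)² / 345 = 10.7855
  white: (173 − 172.5)² / 172.5 = 0.0014
χ² = 21.9261 + 10.7855 + 0.0014 = 32.713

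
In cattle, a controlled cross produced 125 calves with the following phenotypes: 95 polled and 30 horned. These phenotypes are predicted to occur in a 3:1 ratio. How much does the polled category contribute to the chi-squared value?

The 3:1 ratio has 4 parts, so with N = 125 the expected counts are:
  polled: 125 × 3/4 = 93.75
  horned: 125 × 1/4 = 31.25
Contribution of polled: (95 − 93.75)² / 93.75 = 0.0167

0.017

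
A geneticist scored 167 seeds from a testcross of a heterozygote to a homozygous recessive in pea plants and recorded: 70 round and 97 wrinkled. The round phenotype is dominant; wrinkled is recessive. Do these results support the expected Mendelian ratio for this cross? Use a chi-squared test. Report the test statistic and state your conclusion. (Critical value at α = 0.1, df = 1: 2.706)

4.365; not consistent

A testcross of a heterozygote (Aa × aa) gives a 1:1 phenotypic ratio.
The 1:1 ratio has 2 parts, so with N = 167 the expected counts are:
  round: 167 × 1/2 = 83.5
  wrinkled: 167 × 1/2 = 83.5
χ² = Σ (O − E)² / E
  round: (70 − 83.5)² / 83.5 = 2.1826
  wrinkled: (97 − 83.5)² / 83.5 = 2.1826
χ² = 2.1826 + 2.1826 = 4.3652 ≈ 4.365
Degrees of freedom = 2 − 1 = 1; critical value at α = 0.1 is 2.706.
Since 4.365 > 2.706, we reject the null hypothesis — the data do not fit the 1:1 ratio.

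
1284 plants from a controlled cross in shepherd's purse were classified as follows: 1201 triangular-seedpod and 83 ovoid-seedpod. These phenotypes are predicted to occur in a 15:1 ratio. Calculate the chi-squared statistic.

0.101

Total ratio parts = 16. Expected numbers out of 1284:
  triangular-seedpod: 1284 × 15/16 = 1203.75
  ovoid-seedpod: 1284 × 1/16 = 80.25
χ² = Σ (O − E)² / E
  triangular-seedpod: (1201 − 1203.75)² / 1203.75 = 0.0063
  ovoid-seedpod: (83 − 80.25)² / 80.25 = 0.0942
χ² = 0.0063 + 0.0942 = 0.1005 ≈ 0.101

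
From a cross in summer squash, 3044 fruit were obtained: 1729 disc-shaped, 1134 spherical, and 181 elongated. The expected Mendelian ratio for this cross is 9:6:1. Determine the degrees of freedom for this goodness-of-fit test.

A goodness-of-fit test with 3 phenotype classes has df = 3 − 1 = 2.

2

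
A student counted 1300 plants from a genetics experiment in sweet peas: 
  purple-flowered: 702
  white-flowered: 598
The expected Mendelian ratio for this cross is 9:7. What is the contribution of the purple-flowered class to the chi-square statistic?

1.170

Expected counts for N = 1300 under a 9:7 ratio (total parts = 16):
  purple-flowered: 1300 × 9/16 = 731.25
  white-flowered: 1300 × 7/16 = 568.75
Contribution of purple-flowered: (702 − 731.25)² / 731.25 = 1.1700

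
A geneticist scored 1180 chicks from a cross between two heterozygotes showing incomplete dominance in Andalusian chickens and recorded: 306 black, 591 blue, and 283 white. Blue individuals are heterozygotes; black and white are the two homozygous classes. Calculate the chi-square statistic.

0.900

With incomplete dominance, a heterozygote × heterozygote cross gives a 1:2:1 phenotypic ratio.
The 1:2:1 ratio has 4 parts, so with N = 1180 the expected counts are:
  black: 1180 × 1/4 = 295
  blue: 1180 × 2/4 = 590
  white: 1180 × 1/4 = 295
χ² = Σ (O − E)² / E
  black: (306 − 295)² / 295 = 0.4102
  blue: (591 − 590)² / 590 = 0.0017
  white: (283 − 295)² / 295 = 0.4881
χ² = 0.4102 + 0.0017 + 0.4881 = 0.900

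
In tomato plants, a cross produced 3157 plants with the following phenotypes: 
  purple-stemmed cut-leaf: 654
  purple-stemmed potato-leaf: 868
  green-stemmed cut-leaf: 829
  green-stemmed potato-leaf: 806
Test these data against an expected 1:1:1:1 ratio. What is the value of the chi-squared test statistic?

33.392

Under the 1:1:1:1 hypothesis (Σ ratio = 4, N = 3157):
  purple-stemmed cut-leaf: 3157 × 1/4 = 789.25
  purple-stemmed potato-leaf: 3157 × 1/4 = 789.25
  green-stemmed cut-leaf: 3157 × 1/4 = 789.25
  green-stemmed potato-leaf: 3157 × 1/4 = 789.25
χ² = Σ (O − E)² / E
  purple-stemmed cut-leaf: (654 − 789.25)² / 789.25 = 23.1771
  purple-stemmed potato-leaf: (868 − 789.25)² / 789.25 = 7.8575
  green-stemmed cut-leaf: (829 − 789.25)² / 789.25 = 2.0020
  green-stemmed potato-leaf: (806 − 789.25)² / 789.25 = 0.3555
χ² = 23.1771 + 7.8575 + 2.0020 + 0.3555 = 33.3921 ≈ 33.392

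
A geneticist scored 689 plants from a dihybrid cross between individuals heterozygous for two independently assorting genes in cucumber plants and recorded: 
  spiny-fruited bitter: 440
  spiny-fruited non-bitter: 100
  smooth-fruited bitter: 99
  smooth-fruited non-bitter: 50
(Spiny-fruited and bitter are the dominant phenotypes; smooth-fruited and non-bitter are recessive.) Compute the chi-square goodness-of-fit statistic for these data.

21.861

A dihybrid F₂ with independent assortment and complete dominance at both loci gives a 9:3:3:1 phenotypic ratio.
Under the 9:3:3:1 hypothesis (Σ ratio = 16, N = 689):
  spiny-fruited bitter: 689 × 9/16 = 387.5625
  spiny-fruited non-bitter: 689 × 3/16 = 129.1875
  smooth-fruited bitter: 689 × 3/16 = 129.1875
  smooth-fruited non-bitter: 689 × 1/16 = 43.0625
χ² = Σ (O − E)² / E
  spiny-fruited bitter: (440 − 387.5625)² / 387.5625 = 7.0948
  spiny-fruited non-bitter: (100 − 129.1875)² / 129.1875 = 6.5944
  smooth-fruited bitter: (99 − 129.1875)² / 129.1875 = 7.0540
  smooth-fruited non-bitter: (50 − 43.0625)² / 43.0625 = 1.1177
χ² = 7.0948 + 6.5944 + 7.0540 + 1.1177 = 21.8609 ≈ 21.861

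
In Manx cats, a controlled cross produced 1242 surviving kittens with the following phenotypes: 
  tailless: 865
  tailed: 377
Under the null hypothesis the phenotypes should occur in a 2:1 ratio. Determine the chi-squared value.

4.960

Expected counts for N = 1242 under a 2:1 ratio (total parts = 3):
  tailless: 1242 × 2/3 = 828
  tailed: 1242 × 1/3 = 414
χ² = Σ (O − E)² / E
  tailless: (865 − 828)² / 828 = 1.6534
  tailed: (377 − 414)² / 414 = 3.3068
χ² = 1.6534 + 3.3068 = 4.9602 ≈ 4.960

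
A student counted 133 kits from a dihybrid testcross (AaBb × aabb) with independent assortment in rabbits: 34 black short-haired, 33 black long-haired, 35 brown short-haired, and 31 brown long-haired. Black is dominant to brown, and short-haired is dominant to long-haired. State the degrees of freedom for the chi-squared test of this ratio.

A dihybrid testcross with independent assortment gives a 1:1:1:1 ratio.
A goodness-of-fit test with 4 phenotype classes has df = 4 − 1 = 3.

3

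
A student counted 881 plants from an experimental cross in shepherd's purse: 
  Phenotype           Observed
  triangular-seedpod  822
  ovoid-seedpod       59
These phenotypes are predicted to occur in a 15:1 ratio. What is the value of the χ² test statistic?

0.300

Total ratio parts = 16. Expected numbers out of 881:
  triangular-seedpod: 881 × 15/16 = 825.9375
  ovoid-seedpod: 881 × 1/16 = 55.0625
χ² = Σ (O − E)² / E
  triangular-seedpod: (822 − 825.9375)² / 825.9375 = 0.0188
  ovoid-seedpod: (59 − 55.0625)² / 55.0625 = 0.2816
χ² = 0.0188 + 0.2816 = 0.3004 ≈ 0.300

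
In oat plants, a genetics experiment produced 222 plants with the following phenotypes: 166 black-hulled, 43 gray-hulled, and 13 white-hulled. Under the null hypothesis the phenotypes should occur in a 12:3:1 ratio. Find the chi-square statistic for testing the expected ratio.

0.102

Under the 12:3:1 hypothesis (Σ ratio = 16, N = 222):
  black-hulled: 222 × 12/16 = 166.5
  gray-hulled: 222 × 3/16 = 41.625
  white-hulled: 222 × 1/16 = 13.875
χ² = Σ (O − E)² / E
  black-hulled: (166 − 166.5)² / 166.5 = 0.0015
  gray-hulled: (43 − 41.625)² / 41.625 = 0.0454
  white-hulled: (13 − 13.875)² / 13.875 = 0.0552
χ² = 0.0015 + 0.0454 + 0.0552 = 0.1021 ≈ 0.102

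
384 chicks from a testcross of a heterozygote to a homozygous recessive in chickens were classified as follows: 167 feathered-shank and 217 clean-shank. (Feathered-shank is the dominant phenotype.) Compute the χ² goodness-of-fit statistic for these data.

6.510

A testcross of a heterozygote (Aa × aa) gives a 1:1 phenotypic ratio.
Under the 1:1 hypothesis (Σ ratio = 2, N = 384):
  feathered-shank: 384 × 1/2 = 192
  clean-shank: 384 × 1/2 = 192
χ² = Σ (O − E)² / E
  feathered-shank: (167 − 192)² / 192 = 3.2552
  clean-shank: (217 − 192)² / 192 = 3.2552
χ² = 3.2552 + 3.2552 = 6.5104 ≈ 6.510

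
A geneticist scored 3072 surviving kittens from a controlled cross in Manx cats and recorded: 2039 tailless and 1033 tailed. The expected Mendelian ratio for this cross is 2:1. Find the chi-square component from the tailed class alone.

Expected counts for N = 3072 under a 2:1 ratio (total parts = 3):
  tailless: 3072 × 2/3 = 2048
  tailed: 3072 × 1/3 = 1024
Contribution of tailed: (1033 − 1024)² / 1024 = 0.0791

0.079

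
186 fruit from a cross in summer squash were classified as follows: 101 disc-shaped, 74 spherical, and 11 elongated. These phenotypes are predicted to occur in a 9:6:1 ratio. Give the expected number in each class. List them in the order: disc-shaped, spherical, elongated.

Total ratio parts = 16. Expected numbers out of 186:
  disc-shaped: 186 × 9/16 = 104.625
  spherical: 186 × 6/16 = 69.75
  elongated: 186 × 1/16 = 11.625

104.625, 69.75, 11.625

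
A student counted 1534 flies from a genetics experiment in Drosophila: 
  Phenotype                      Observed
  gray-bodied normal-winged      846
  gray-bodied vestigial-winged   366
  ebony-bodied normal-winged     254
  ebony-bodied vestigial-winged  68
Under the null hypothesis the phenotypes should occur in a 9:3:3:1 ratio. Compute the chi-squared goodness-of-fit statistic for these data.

Under the 9:3:3:1 hypothesis (Σ ratio = 16, N = 1534):
  gray-bodied normal-winged: 1534 × 9/16 = 862.875
  gray-bodied vestigial-winged: 1534 × 3/16 = 287.625
  ebony-bodied normal-winged: 1534 × 3/16 = 287.625
  ebony-bodied vestigial-winged: 1534 × 1/16 = 95.875
χ² = Σ (O − E)² / E
  gray-bodied normal-winged: (846 − 862.875)² / 862.875 = 0.3300
  gray-bodied vestigial-winged: (366 − 287.625)² / 287.625 = 21.3564
  ebony-bodied normal-winged: (254 − 287.625)² / 287.625 = 3.9310
  ebony-bodied vestigial-winged: (68 − 95.875)² / 95.875 = 8.1045
χ² = 0.3300 + 21.3564 + 3.9310 + 8.1045 = 33.7219 ≈ 33.722

33.722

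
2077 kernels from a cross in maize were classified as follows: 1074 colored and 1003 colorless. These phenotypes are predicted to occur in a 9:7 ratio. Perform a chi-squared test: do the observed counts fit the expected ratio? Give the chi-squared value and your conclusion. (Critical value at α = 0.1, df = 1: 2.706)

The 9:7 ratio has 16 parts, so with N = 2077 the expected counts are:
  colored: 2077 × 9/16 = 1168.3125
  colorless: 2077 × 7/16 = 908.6875
χ² = Σ (O − E)² / E
  colored: (1074 − 1168.3125)² / 1168.3125 = 7.6134
  colorless: (1003 − 908.6875)² / 908.6875 = 9.7887
χ² = 7.6134 + 9.7887 = 17.4021 ≈ 17.402
Degrees of freedom = 2 − 1 = 1; critical value at α = 0.1 is 2.706.
Since 17.402 > 2.706, we reject the null hypothesis — the data do not fit the 9:7 ratio.

17.402; not consistent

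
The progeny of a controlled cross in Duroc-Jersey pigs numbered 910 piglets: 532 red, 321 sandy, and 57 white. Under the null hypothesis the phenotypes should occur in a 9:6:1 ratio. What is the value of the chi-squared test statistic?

Total ratio parts = 16. Expected numbers out of 910:
  red: 910 × 9/16 = 511.875
  sandy: 910 × 6/16 = 341.25
  white: 910 × 1/16 = 56.875
χ² = Σ (O − E)² / E
  red: (532 − 511.875)² / 511.875 = 0.7912
  sandy: (321 − 341.25)² / 341.25 = 1.2016
  white: (57 − 56.875)² / 56.875 = 0.0003
χ² = 0.7912 + 1.2016 + 0.0003 = 1.9931 ≈ 1.993

1.993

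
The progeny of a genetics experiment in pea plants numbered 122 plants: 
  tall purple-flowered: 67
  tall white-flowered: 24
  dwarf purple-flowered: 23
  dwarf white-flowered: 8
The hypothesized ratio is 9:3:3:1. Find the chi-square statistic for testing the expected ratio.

The 9:3:3:1 ratio has 16 parts, so with N = 122 the expected counts are:
  tall purple-flowered: 122 × 9/16 = 68.625
  tall white-flowered: 122 × 3/16 = 22.875
  dwarf purple-flowered: 122 × 3/16 = 22.875
  dwarf white-flowered: 122 × 1/16 = 7.625
χ² = Σ (O − E)² / E
  tall purple-flowered: (67 − 68.625)² / 68.625 = 0.0385
  tall white-flowered: (24 − 22.875)² / 22.875 = 0.0553
  dwarf purple-flowered: (23 − 22.875)² / 22.875 = 0.0007
  dwarf white-flowered: (8 − 7.625)² / 7.625 = 0.0184
χ² = 0.0385 + 0.0553 + 0.0007 + 0.0184 = 0.1129 ≈ 0.113

0.113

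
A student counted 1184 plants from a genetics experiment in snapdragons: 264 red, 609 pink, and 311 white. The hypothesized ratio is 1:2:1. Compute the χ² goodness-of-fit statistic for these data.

Expected counts for N = 1184 under a 1:2:1 ratio (total parts = 4):
  red: 1184 × 1/4 = 296
  pink: 1184 × 2/4 = 592
  white: 1184 × 1/4 = 296
χ² = Σ (O − E)² / E
  red: (264 − 296)² / 296 = 3.4595
  pink: (609 − 592)² / 592 = 0.4882
  white: (311 − 296)² / 296 = 0.7601
χ² = 3.4595 + 0.4882 + 0.7601 = 4.7078 ≈ 4.708

4.708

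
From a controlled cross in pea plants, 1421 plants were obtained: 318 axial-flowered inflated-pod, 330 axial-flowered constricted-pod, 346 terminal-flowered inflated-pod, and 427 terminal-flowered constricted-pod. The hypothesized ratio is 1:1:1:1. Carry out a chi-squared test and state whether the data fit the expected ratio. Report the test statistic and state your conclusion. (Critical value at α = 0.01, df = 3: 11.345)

20.433; not consistent

Expected counts for N = 1421 under a 1:1:1:1 ratio (total parts = 4):
  axial-flowered inflated-pod: 1421 × 1/4 = 355.25
  axial-flowered constricted-pod: 1421 × 1/4 = 355.25
  terminal-flowered inflated-pod: 1421 × 1/4 = 355.25
  terminal-flowered constricted-pod: 1421 × 1/4 = 355.25
χ² = Σ (O − E)² / E
  axial-flowered inflated-pod: (318 − 355.25)² / 355.25 = 3.9059
  axial-flowered constricted-pod: (330 − 355.25)² / 355.25 = 1.7947
  terminal-flowered inflated-pod: (346 − 355.25)² / 355.25 = 0.2409
  terminal-flowered constricted-pod: (427 − 355.25)² / 355.25 = 14.4914
χ² = 3.9059 + 1.7947 + 0.2409 + 14.4914 = 20.4329 ≈ 20.433
Degrees of freedom = 4 − 1 = 3; critical value at α = 0.01 is 11.345.
Since 20.433 > 11.345, we reject the null hypothesis — the data do not fit the 1:1:1:1 ratio.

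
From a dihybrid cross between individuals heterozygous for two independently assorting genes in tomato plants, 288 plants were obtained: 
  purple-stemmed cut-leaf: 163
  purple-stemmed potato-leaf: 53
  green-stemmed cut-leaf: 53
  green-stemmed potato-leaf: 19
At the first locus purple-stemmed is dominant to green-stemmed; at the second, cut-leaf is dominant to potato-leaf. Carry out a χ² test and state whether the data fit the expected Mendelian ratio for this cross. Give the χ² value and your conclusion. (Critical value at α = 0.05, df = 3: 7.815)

A dihybrid F₂ with independent assortment and complete dominance at both loci gives a 9:3:3:1 phenotypic ratio.
Under the 9:3:3:1 hypothesis (Σ ratio = 16, N = 288):
  purple-stemmed cut-leaf: 288 × 9/16 = 162
  purple-stemmed potato-leaf: 288 × 3/16 = 54
  green-stemmed cut-leaf: 288 × 3/16 = 54
  green-stemmed potato-leaf: 288 × 1/16 = 18
χ² = Σ (O − E)² / E
  purple-stemmed cut-leaf: (163 − 162)² / 162 = 0.0062
  purple-stemmed potato-leaf: (53 − 54)² / 54 = 0.0185
  green-stemmed cut-leaf: (53 − 54)² / 54 = 0.0185
  green-stemmed potato-leaf: (19 − 18)² / 18 = 0.0556
χ² = 0.0062 + 0.0185 + 0.0185 + 0.0556 = 0.0988 ≈ 0.099
Degrees of freedom = 4 − 1 = 3; critical value at α = 0.05 is 7.815.
Since 0.099 < 7.815, we fail to reject the null hypothesis — the data are consistent with the 9:3:3:1 ratio.

0.099; consistent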